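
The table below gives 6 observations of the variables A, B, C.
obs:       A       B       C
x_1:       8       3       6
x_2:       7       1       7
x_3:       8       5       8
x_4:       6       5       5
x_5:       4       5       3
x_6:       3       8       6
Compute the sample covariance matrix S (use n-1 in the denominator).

Step 1 — column means:
  mean(A) = (8 + 7 + 8 + 6 + 4 + 3) / 6 = 36/6 = 6
  mean(B) = (3 + 1 + 5 + 5 + 5 + 8) / 6 = 27/6 = 4.5
  mean(C) = (6 + 7 + 8 + 5 + 3 + 6) / 6 = 35/6 = 5.8333

Step 2 — sample covariance S[i,j] = (1/(n-1)) · Σ_k (x_{k,i} - mean_i) · (x_{k,j} - mean_j), with n-1 = 5.
  S[A,A] = ((2)·(2) + (1)·(1) + (2)·(2) + (0)·(0) + (-2)·(-2) + (-3)·(-3)) / 5 = 22/5 = 4.4
  S[A,B] = ((2)·(-1.5) + (1)·(-3.5) + (2)·(0.5) + (0)·(0.5) + (-2)·(0.5) + (-3)·(3.5)) / 5 = -17/5 = -3.4
  S[A,C] = ((2)·(0.1667) + (1)·(1.1667) + (2)·(2.1667) + (0)·(-0.8333) + (-2)·(-2.8333) + (-3)·(0.1667)) / 5 = 11/5 = 2.2
  S[B,B] = ((-1.5)·(-1.5) + (-3.5)·(-3.5) + (0.5)·(0.5) + (0.5)·(0.5) + (0.5)·(0.5) + (3.5)·(3.5)) / 5 = 27.5/5 = 5.5
  S[B,C] = ((-1.5)·(0.1667) + (-3.5)·(1.1667) + (0.5)·(2.1667) + (0.5)·(-0.8333) + (0.5)·(-2.8333) + (3.5)·(0.1667)) / 5 = -4.5/5 = -0.9
  S[C,C] = ((0.1667)·(0.1667) + (1.1667)·(1.1667) + (2.1667)·(2.1667) + (-0.8333)·(-0.8333) + (-2.8333)·(-2.8333) + (0.1667)·(0.1667)) / 5 = 14.8333/5 = 2.9667

S is symmetric (S[j,i] = S[i,j]). Assembling:

S = [[4.4, -3.4, 2.2],
 [-3.4, 5.5, -0.9],
 [2.2, -0.9, 2.9667]]


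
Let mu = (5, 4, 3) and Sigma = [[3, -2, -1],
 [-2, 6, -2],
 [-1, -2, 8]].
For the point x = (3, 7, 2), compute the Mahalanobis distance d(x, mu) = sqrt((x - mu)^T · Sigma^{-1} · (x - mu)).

Step 1 — centre the observation: (x - mu) = (-2, 3, -1).

Step 2 — invert Sigma (cofactor / det for 3×3, or solve directly):
  Sigma^{-1} = [[0.5116, 0.2093, 0.1163],
 [0.2093, 0.2674, 0.093],
 [0.1163, 0.093, 0.1628]].

Step 3 — form the quadratic (x - mu)^T · Sigma^{-1} · (x - mu):
  Sigma^{-1} · (x - mu) = (-0.5116, 0.2907, -0.1163).
  (x - mu)^T · [Sigma^{-1} · (x - mu)] = (-2)·(-0.5116) + (3)·(0.2907) + (-1)·(-0.1163) = 2.0116.

Step 4 — take square root: d = √(2.0116) ≈ 1.4183.

d(x, mu) = √(2.0116) ≈ 1.4183


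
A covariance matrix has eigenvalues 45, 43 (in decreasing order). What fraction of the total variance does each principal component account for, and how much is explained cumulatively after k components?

Step 1 — total variance = trace(Sigma) = Σ λ_i = 45 + 43 = 88.

Step 2 — fraction explained by component i = λ_i / Σ λ:
  PC1: 45/88 = 0.5114
  PC2: 43/88 = 0.4886

Step 3 — cumulative fraction after k components = (λ_1 + ... + λ_k) / Σ λ:
  k = 1: 45/88 = 0.5114
  k = 2: (45 + 43)/88 = 88/88 = 1

Summary (fraction, with percent):

explained: PC1 0.5114 (51.14%), PC2 0.4886 (48.86%);  cumulative: 0.5114, 1


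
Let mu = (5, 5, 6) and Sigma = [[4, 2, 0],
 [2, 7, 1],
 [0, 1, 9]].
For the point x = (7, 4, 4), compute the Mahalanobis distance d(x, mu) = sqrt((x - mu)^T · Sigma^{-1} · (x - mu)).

Step 1 — centre the observation: (x - mu) = (2, -1, -2).

Step 2 — invert Sigma (cofactor / det for 3×3, or solve directly):
  Sigma^{-1} = [[0.2925, -0.0849, 0.0094],
 [-0.0849, 0.1698, -0.0189],
 [0.0094, -0.0189, 0.1132]].

Step 3 — form the quadratic (x - mu)^T · Sigma^{-1} · (x - mu):
  Sigma^{-1} · (x - mu) = (0.6509, -0.3019, -0.1887).
  (x - mu)^T · [Sigma^{-1} · (x - mu)] = (2)·(0.6509) + (-1)·(-0.3019) + (-2)·(-0.1887) = 1.9811.

Step 4 — take square root: d = √(1.9811) ≈ 1.4075.

d(x, mu) = √(1.9811) ≈ 1.4075


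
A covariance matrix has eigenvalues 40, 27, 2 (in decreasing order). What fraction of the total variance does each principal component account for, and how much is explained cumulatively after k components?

Step 1 — total variance = trace(Sigma) = Σ λ_i = 40 + 27 + 2 = 69.

Step 2 — fraction explained by component i = λ_i / Σ λ:
  PC1: 40/69 = 0.5797
  PC2: 27/69 = 0.3913
  PC3: 2/69 = 0.029

Step 3 — cumulative fraction after k components = (λ_1 + ... + λ_k) / Σ λ:
  k = 1: 40/69 = 0.5797
  k = 2: (40 + 27)/69 = 67/69 = 0.971
  k = 3: (40 + 27 + 2)/69 = 69/69 = 1

Summary (fraction, with percent):

explained: PC1 0.5797 (57.97%), PC2 0.3913 (39.13%), PC3 0.029 (2.9%);  cumulative: 0.5797, 0.971, 1


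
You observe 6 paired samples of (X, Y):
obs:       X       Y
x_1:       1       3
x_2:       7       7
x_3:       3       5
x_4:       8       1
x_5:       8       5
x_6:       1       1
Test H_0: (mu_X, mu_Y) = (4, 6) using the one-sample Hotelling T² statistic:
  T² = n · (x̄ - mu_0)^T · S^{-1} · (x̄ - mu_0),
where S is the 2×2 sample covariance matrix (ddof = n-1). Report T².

Step 1 — sample mean vector:
  mean(X) = (1 + 7 + 3 + 8 + 8 + 1) / 6 = 28/6 = 4.6667
  mean(Y) = (3 + 7 + 5 + 1 + 5 + 1) / 6 = 22/6 = 3.6667
  x̄ = (4.6667, 3.6667),  deviation x̄ - mu_0 = (4.6667, 3.6667) - (4, 6) = (0.6667, -2.3333).

Step 2 — sample covariance matrix, S[i,j] = (1/(n-1)) · Σ_k (x_{k,i} - mean_i) · (x_{k,j} - mean_j), divisor n-1 = 5:
  S[X,X] = ((-3.6667)·(-3.6667) + (2.3333)·(2.3333) + (-1.6667)·(-1.6667) + (3.3333)·(3.3333) + (3.3333)·(3.3333) + (-3.6667)·(-3.6667)) / 5 = 57.3333/5 = 11.4667
  S[X,Y] = ((-3.6667)·(-0.6667) + (2.3333)·(3.3333) + (-1.6667)·(1.3333) + (3.3333)·(-2.6667) + (3.3333)·(1.3333) + (-3.6667)·(-2.6667)) / 5 = 13.3333/5 = 2.6667
  S[Y,Y] = ((-0.6667)·(-0.6667) + (3.3333)·(3.3333) + (1.3333)·(1.3333) + (-2.6667)·(-2.6667) + (1.3333)·(1.3333) + (-2.6667)·(-2.6667)) / 5 = 29.3333/5 = 5.8667
  S = [[11.4667, 2.6667],
 [2.6667, 5.8667]].

Step 3 — invert S. det(S) = 11.4667·5.8667 - (2.6667)² = 60.16.
  S^{-1} = (1/det) · [[d, -b], [-b, a]] = [[0.0975, -0.0443],
 [-0.0443, 0.1906]].

Step 4 — quadratic form (x̄ - mu_0)^T · S^{-1} · (x̄ - mu_0):
  S^{-1} · (x̄ - mu_0) = (0.1684, -0.4743),
  (x̄ - mu_0)^T · [...] = (0.6667)·(0.1684) + (-2.3333)·(-0.4743) = 1.219.

Step 5 — scale by n: T² = 6 · 1.219 = 7.3138.

T² ≈ 7.3138


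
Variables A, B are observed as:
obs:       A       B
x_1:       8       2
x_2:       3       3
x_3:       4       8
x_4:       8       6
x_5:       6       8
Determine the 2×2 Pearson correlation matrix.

Step 1 — column means:
  mean(A) = (8 + 3 + 4 + 8 + 6) / 5 = 29/5 = 5.8
  mean(B) = (2 + 3 + 8 + 6 + 8) / 5 = 27/5 = 5.4

Step 2 — sample variances and covariances s[i,j] = (1/(n-1)) · Σ_k (x_{k,i} - mean_i) · (x_{k,j} - mean_j), with n-1 = 4:
  s[A,A] = ((2.2)·(2.2) + (-2.8)·(-2.8) + (-1.8)·(-1.8) + (2.2)·(2.2) + (0.2)·(0.2)) / 4 = 20.8/4 = 5.2
  s[A,B] = ((2.2)·(-3.4) + (-2.8)·(-2.4) + (-1.8)·(2.6) + (2.2)·(0.6) + (0.2)·(2.6)) / 4 = -3.6/4 = -0.9
  s[B,B] = ((-3.4)·(-3.4) + (-2.4)·(-2.4) + (2.6)·(2.6) + (0.6)·(0.6) + (2.6)·(2.6)) / 4 = 31.2/4 = 7.8
  Sample standard deviations s_i = √(s[i,i]):
  s(A) = √(5.2) = 2.2804
  s(B) = √(7.8) = 2.7928

Step 3 — r_{ij} = s_{ij} / (s_i · s_j):
  r[A,A] = 1 (diagonal).
  r[A,B] = -0.9 / (2.2804 · 2.7928) = -0.9 / 6.3687 = -0.1413
  r[B,B] = 1 (diagonal).

R is symmetric with unit diagonal. Assembling:

R = [[1, -0.1413],
 [-0.1413, 1]]


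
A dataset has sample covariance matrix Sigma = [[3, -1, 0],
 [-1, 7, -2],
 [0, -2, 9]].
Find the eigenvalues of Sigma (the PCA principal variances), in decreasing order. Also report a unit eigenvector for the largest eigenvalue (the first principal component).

Step 1 — characteristic polynomial p(λ) = det(λI - Sigma) = λ³ - tr·λ² + c_1·λ - det, where tr = trace, c_1 = sum of the principal 2×2 minors, det = det(Sigma):
  tr = 3 + 7 + 9 = 19,
  c_1 = (3·7 - (-1)²) + (3·9 - (0)²) + (7·9 - (-2)²) = 20 + 27 + 59 = 106,
  det = 3·(7·9 - (-2)²) - (-1)·((-1)·9 - (-2)·(0)) + (0)·((-1)·(-2) - 7·(0)) = 3·(59) - (-1)·(-9) + (0)·(2) = 168.
  So p(λ) = λ³ - 19λ² + 106λ - 168.
Step 2 — look for an integer root (rational root theorem: any rational root is an integer divisor of 168). Testing λ = 6:
  p(6) = 216 - 684 + 636 - 168 = 0  ✓
  Dividing out (λ - 6): p(λ) = (λ - 6)(λ² - 13λ + 28).
Step 3 — remaining eigenvalues from the quadratic λ² - 13λ + 28 = 0:
  Δ = 13² - 4·28 = 169 - 112 = 57,  λ = (13 ± √57)/2 = (13 ± 7.5498)/2 ≈ 10.2749 or 2.7251.
  Sorted: λ_1 = 10.2749,  λ_2 = 6,  λ_3 = 2.7251  (check: sum = 19 = tr ✓).

Step 4 — unit eigenvector for λ_1 ≈ 10.2749: v spans the null space of (Sigma - λ_1 I), whose rows are
  r_1 = (-7.2749, -1, 0),  r_2 = (-1, -3.2749, -2),  r_3 = (0, -2, -1.2749).
  v is orthogonal to every row, so take v ∝ r_1 × r_2 = ((-1)·(-2) - (0)·(-3.2749), (0)·(-1) - (-7.2749)·(-2), (-7.2749)·(-3.2749) - (-1)·(-1)) ≈ (2, -14.5498, 22.8248).
  Let u = (2, -14.5498, 22.8248).
  ||u|| = √((2)² + (-14.5498)² + (22.8248)²) = √(736.667) ≈ 27.1416,  v_1 = u/||u|| ≈ (0.0737, -0.5361, 0.841) (||v_1|| = 1).

λ_1 = 10.2749,  λ_2 = 6,  λ_3 = 2.7251;  v_1 ≈ (0.0737, -0.5361, 0.841)


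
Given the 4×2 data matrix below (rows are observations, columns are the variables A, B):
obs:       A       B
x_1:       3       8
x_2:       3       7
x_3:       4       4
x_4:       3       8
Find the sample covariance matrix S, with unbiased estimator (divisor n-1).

Step 1 — column means:
  mean(A) = (3 + 3 + 4 + 3) / 4 = 13/4 = 3.25
  mean(B) = (8 + 7 + 4 + 8) / 4 = 27/4 = 6.75

Step 2 — sample covariance S[i,j] = (1/(n-1)) · Σ_k (x_{k,i} - mean_i) · (x_{k,j} - mean_j), with n-1 = 3.
  S[A,A] = ((-0.25)·(-0.25) + (-0.25)·(-0.25) + (0.75)·(0.75) + (-0.25)·(-0.25)) / 3 = 0.75/3 = 0.25
  S[A,B] = ((-0.25)·(1.25) + (-0.25)·(0.25) + (0.75)·(-2.75) + (-0.25)·(1.25)) / 3 = -2.75/3 = -0.9167
  S[B,B] = ((1.25)·(1.25) + (0.25)·(0.25) + (-2.75)·(-2.75) + (1.25)·(1.25)) / 3 = 10.75/3 = 3.5833

S is symmetric (S[j,i] = S[i,j]). Assembling:

S = [[0.25, -0.9167],
 [-0.9167, 3.5833]]


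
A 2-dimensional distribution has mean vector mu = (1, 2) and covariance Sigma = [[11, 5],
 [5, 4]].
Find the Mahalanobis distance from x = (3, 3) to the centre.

Step 1 — centre the observation: (x - mu) = (2, 1).

Step 2 — invert Sigma. det(Sigma) = 11·4 - (5)² = 19.
  Sigma^{-1} = (1/det) · [[d, -b], [-b, a]] = [[0.2105, -0.2632],
 [-0.2632, 0.5789]].

Step 3 — form the quadratic (x - mu)^T · Sigma^{-1} · (x - mu):
  Sigma^{-1} · (x - mu) = (0.1579, 0.0526).
  (x - mu)^T · [Sigma^{-1} · (x - mu)] = (2)·(0.1579) + (1)·(0.0526) = 0.3684.

Step 4 — take square root: d = √(0.3684) ≈ 0.607.

d(x, mu) = √(0.3684) ≈ 0.607


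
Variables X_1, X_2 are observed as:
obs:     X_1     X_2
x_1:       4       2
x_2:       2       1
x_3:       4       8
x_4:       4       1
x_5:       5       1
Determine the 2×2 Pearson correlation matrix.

Step 1 — column means:
  mean(X_1) = (4 + 2 + 4 + 4 + 5) / 5 = 19/5 = 3.8
  mean(X_2) = (2 + 1 + 8 + 1 + 1) / 5 = 13/5 = 2.6

Step 2 — sample variances and covariances s[i,j] = (1/(n-1)) · Σ_k (x_{k,i} - mean_i) · (x_{k,j} - mean_j), with n-1 = 4:
  s[X_1,X_1] = ((0.2)·(0.2) + (-1.8)·(-1.8) + (0.2)·(0.2) + (0.2)·(0.2) + (1.2)·(1.2)) / 4 = 4.8/4 = 1.2
  s[X_1,X_2] = ((0.2)·(-0.6) + (-1.8)·(-1.6) + (0.2)·(5.4) + (0.2)·(-1.6) + (1.2)·(-1.6)) / 4 = 1.6/4 = 0.4
  s[X_2,X_2] = ((-0.6)·(-0.6) + (-1.6)·(-1.6) + (5.4)·(5.4) + (-1.6)·(-1.6) + (-1.6)·(-1.6)) / 4 = 37.2/4 = 9.3
  Sample standard deviations s_i = √(s[i,i]):
  s(X_1) = √(1.2) = 1.0954
  s(X_2) = √(9.3) = 3.0496

Step 3 — r_{ij} = s_{ij} / (s_i · s_j):
  r[X_1,X_1] = 1 (diagonal).
  r[X_1,X_2] = 0.4 / (1.0954 · 3.0496) = 0.4 / 3.3407 = 0.1197
  r[X_2,X_2] = 1 (diagonal).

R is symmetric with unit diagonal. Assembling:

R = [[1, 0.1197],
 [0.1197, 1]]


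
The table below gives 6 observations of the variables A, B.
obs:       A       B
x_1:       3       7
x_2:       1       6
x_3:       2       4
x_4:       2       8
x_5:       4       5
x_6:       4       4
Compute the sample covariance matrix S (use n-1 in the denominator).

Step 1 — column means:
  mean(A) = (3 + 1 + 2 + 2 + 4 + 4) / 6 = 16/6 = 2.6667
  mean(B) = (7 + 6 + 4 + 8 + 5 + 4) / 6 = 34/6 = 5.6667

Step 2 — sample covariance S[i,j] = (1/(n-1)) · Σ_k (x_{k,i} - mean_i) · (x_{k,j} - mean_j), with n-1 = 5.
  S[A,A] = ((0.3333)·(0.3333) + (-1.6667)·(-1.6667) + (-0.6667)·(-0.6667) + (-0.6667)·(-0.6667) + (1.3333)·(1.3333) + (1.3333)·(1.3333)) / 5 = 7.3333/5 = 1.4667
  S[A,B] = ((0.3333)·(1.3333) + (-1.6667)·(0.3333) + (-0.6667)·(-1.6667) + (-0.6667)·(2.3333) + (1.3333)·(-0.6667) + (1.3333)·(-1.6667)) / 5 = -3.6667/5 = -0.7333
  S[B,B] = ((1.3333)·(1.3333) + (0.3333)·(0.3333) + (-1.6667)·(-1.6667) + (2.3333)·(2.3333) + (-0.6667)·(-0.6667) + (-1.6667)·(-1.6667)) / 5 = 13.3333/5 = 2.6667

S is symmetric (S[j,i] = S[i,j]). Assembling:

S = [[1.4667, -0.7333],
 [-0.7333, 2.6667]]


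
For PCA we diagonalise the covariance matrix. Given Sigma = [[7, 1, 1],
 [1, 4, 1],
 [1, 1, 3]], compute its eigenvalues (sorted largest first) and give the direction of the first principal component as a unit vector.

Step 1 — characteristic polynomial p(λ) = det(λI - Sigma) = λ³ - tr·λ² + c_1·λ - det, where tr = trace, c_1 = sum of the principal 2×2 minors, det = det(Sigma):
  tr = 7 + 4 + 3 = 14,
  c_1 = (7·4 - (1)²) + (7·3 - (1)²) + (4·3 - (1)²) = 27 + 20 + 11 = 58,
  det = 7·(4·3 - (1)²) - (1)·((1)·3 - (1)·(1)) + (1)·((1)·(1) - 4·(1)) = 7·(11) - (1)·(2) + (1)·(-3) = 72.
  So p(λ) = λ³ - 14λ² + 58λ - 72.
Step 2 — look for an integer root (rational root theorem: any rational root is an integer divisor of 72). Testing λ = 4:
  p(4) = 64 - 224 + 232 - 72 = 0  ✓
  Dividing out (λ - 4): p(λ) = (λ - 4)(λ² - 10λ + 18).
Step 3 — remaining eigenvalues from the quadratic λ² - 10λ + 18 = 0:
  Δ = 10² - 4·18 = 100 - 72 = 28,  λ = (10 ± √28)/2 = (10 ± 5.2915)/2 ≈ 7.6458 or 2.3542.
  Sorted: λ_1 = 7.6458,  λ_2 = 4,  λ_3 = 2.3542  (check: sum = 14 = tr ✓).

Step 4 — unit eigenvector for λ_1 ≈ 7.6458: v spans the null space of (Sigma - λ_1 I), whose rows are
  r_1 = (-0.6458, 1, 1),  r_2 = (1, -3.6458, 1),  r_3 = (1, 1, -4.6458).
  v is orthogonal to every row, so take v ∝ r_1 × r_2 = ((1)·(1) - (1)·(-3.6458), (1)·(1) - (-0.6458)·(1), (-0.6458)·(-3.6458) - (1)·(1)) ≈ (4.6458, 1.6458, 1.3542).
  Let u = (4.6458, 1.6458, 1.3542).
  ||u|| = √((4.6458)² + (1.6458)² + (1.3542)²) = √(26.1255) ≈ 5.1113,  v_1 = u/||u|| ≈ (0.9089, 0.322, 0.265) (||v_1|| = 1).

λ_1 = 7.6458,  λ_2 = 4,  λ_3 = 2.3542;  v_1 ≈ (0.9089, 0.322, 0.265)


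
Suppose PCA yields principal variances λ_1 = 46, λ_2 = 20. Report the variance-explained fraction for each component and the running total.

Step 1 — total variance = trace(Sigma) = Σ λ_i = 46 + 20 = 66.

Step 2 — fraction explained by component i = λ_i / Σ λ:
  PC1: 46/66 = 0.697
  PC2: 20/66 = 0.303

Step 3 — cumulative fraction after k components = (λ_1 + ... + λ_k) / Σ λ:
  k = 1: 46/66 = 0.697
  k = 2: (46 + 20)/66 = 66/66 = 1

Summary (fraction, with percent):

explained: PC1 0.697 (69.7%), PC2 0.303 (30.3%);  cumulative: 0.697, 1


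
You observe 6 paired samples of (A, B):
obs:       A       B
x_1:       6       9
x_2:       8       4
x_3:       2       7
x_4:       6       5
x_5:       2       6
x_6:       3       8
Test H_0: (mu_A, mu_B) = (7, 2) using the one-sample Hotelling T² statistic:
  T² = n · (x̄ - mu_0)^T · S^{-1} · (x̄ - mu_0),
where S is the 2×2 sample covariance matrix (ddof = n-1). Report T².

Step 1 — sample mean vector:
  mean(A) = (6 + 8 + 2 + 6 + 2 + 3) / 6 = 27/6 = 4.5
  mean(B) = (9 + 4 + 7 + 5 + 6 + 8) / 6 = 39/6 = 6.5
  x̄ = (4.5, 6.5),  deviation x̄ - mu_0 = (4.5, 6.5) - (7, 2) = (-2.5, 4.5).

Step 2 — sample covariance matrix, S[i,j] = (1/(n-1)) · Σ_k (x_{k,i} - mean_i) · (x_{k,j} - mean_j), divisor n-1 = 5:
  S[A,A] = ((1.5)·(1.5) + (3.5)·(3.5) + (-2.5)·(-2.5) + (1.5)·(1.5) + (-2.5)·(-2.5) + (-1.5)·(-1.5)) / 5 = 31.5/5 = 6.3
  S[A,B] = ((1.5)·(2.5) + (3.5)·(-2.5) + (-2.5)·(0.5) + (1.5)·(-1.5) + (-2.5)·(-0.5) + (-1.5)·(1.5)) / 5 = -9.5/5 = -1.9
  S[B,B] = ((2.5)·(2.5) + (-2.5)·(-2.5) + (0.5)·(0.5) + (-1.5)·(-1.5) + (-0.5)·(-0.5) + (1.5)·(1.5)) / 5 = 17.5/5 = 3.5
  S = [[6.3, -1.9],
 [-1.9, 3.5]].

Step 3 — invert S. det(S) = 6.3·3.5 - (-1.9)² = 18.44.
  S^{-1} = (1/det) · [[d, -b], [-b, a]] = [[0.1898, 0.103],
 [0.103, 0.3416]].

Step 4 — quadratic form (x̄ - mu_0)^T · S^{-1} · (x̄ - mu_0):
  S^{-1} · (x̄ - mu_0) = (-0.0108, 1.2798),
  (x̄ - mu_0)^T · [...] = (-2.5)·(-0.0108) + (4.5)·(1.2798) = 5.7863.

Step 5 — scale by n: T² = 6 · 5.7863 = 34.718.

T² ≈ 34.718


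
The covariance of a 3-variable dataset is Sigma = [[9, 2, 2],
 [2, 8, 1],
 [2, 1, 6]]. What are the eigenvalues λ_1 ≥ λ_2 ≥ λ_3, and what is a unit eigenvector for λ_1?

Step 1 — characteristic polynomial p(λ) = det(λI - Sigma) = λ³ - tr·λ² + c_1·λ - det, where tr = trace, c_1 = sum of the principal 2×2 minors, det = det(Sigma):
  tr = 9 + 8 + 6 = 23,
  c_1 = (9·8 - (2)²) + (9·6 - (2)²) + (8·6 - (1)²) = 68 + 50 + 47 = 165,
  det = 9·(8·6 - (1)²) - (2)·((2)·6 - (1)·(2)) + (2)·((2)·(1) - 8·(2)) = 9·(47) - (2)·(10) + (2)·(-14) = 375.
  So p(λ) = λ³ - 23λ² + 165λ - 375.
Step 2 — look for an integer root (rational root theorem: any rational root is an integer divisor of 375). Testing λ = 5:
  p(5) = 125 - 575 + 825 - 375 = 0  ✓
  Dividing out (λ - 5): p(λ) = (λ - 5)(λ² - 18λ + 75).
Step 3 — remaining eigenvalues from the quadratic λ² - 18λ + 75 = 0:
  Δ = 18² - 4·75 = 324 - 300 = 24,  λ = (18 ± √24)/2 = (18 ± 4.899)/2 ≈ 11.4495 or 6.5505.
  Sorted: λ_1 = 11.4495,  λ_2 = 6.5505,  λ_3 = 5  (check: sum = 23 = tr ✓).

Step 4 — unit eigenvector for λ_1 ≈ 11.4495: v spans the null space of (Sigma - λ_1 I), whose rows are
  r_1 = (-2.4495, 2, 2),  r_2 = (2, -3.4495, 1),  r_3 = (2, 1, -5.4495).
  v is orthogonal to every row, so take v ∝ r_1 × r_2 = ((2)·(1) - (2)·(-3.4495), (2)·(2) - (-2.4495)·(1), (-2.4495)·(-3.4495) - (2)·(2)) ≈ (8.899, 6.4495, 4.4495).
  Let u = (8.899, 6.4495, 4.4495).
  ||u|| = √((8.899)² + (6.4495)² + (4.4495)²) = √(140.5857) ≈ 11.8569,  v_1 = u/||u|| ≈ (0.7505, 0.5439, 0.3753) (||v_1|| = 1).

λ_1 = 11.4495,  λ_2 = 6.5505,  λ_3 = 5;  v_1 ≈ (0.7505, 0.5439, 0.3753)


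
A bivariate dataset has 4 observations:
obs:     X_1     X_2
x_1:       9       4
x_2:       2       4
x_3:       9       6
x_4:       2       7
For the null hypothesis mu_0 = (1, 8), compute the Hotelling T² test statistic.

Step 1 — sample mean vector:
  mean(X_1) = (9 + 2 + 9 + 2) / 4 = 22/4 = 5.5
  mean(X_2) = (4 + 4 + 6 + 7) / 4 = 21/4 = 5.25
  x̄ = (5.5, 5.25),  deviation x̄ - mu_0 = (5.5, 5.25) - (1, 8) = (4.5, -2.75).

Step 2 — sample covariance matrix, S[i,j] = (1/(n-1)) · Σ_k (x_{k,i} - mean_i) · (x_{k,j} - mean_j), divisor n-1 = 3:
  S[X_1,X_1] = ((3.5)·(3.5) + (-3.5)·(-3.5) + (3.5)·(3.5) + (-3.5)·(-3.5)) / 3 = 49/3 = 16.3333
  S[X_1,X_2] = ((3.5)·(-1.25) + (-3.5)·(-1.25) + (3.5)·(0.75) + (-3.5)·(1.75)) / 3 = -3.5/3 = -1.1667
  S[X_2,X_2] = ((-1.25)·(-1.25) + (-1.25)·(-1.25) + (0.75)·(0.75) + (1.75)·(1.75)) / 3 = 6.75/3 = 2.25
  S = [[16.3333, -1.1667],
 [-1.1667, 2.25]].

Step 3 — invert S. det(S) = 16.3333·2.25 - (-1.1667)² = 35.3889.
  S^{-1} = (1/det) · [[d, -b], [-b, a]] = [[0.0636, 0.033],
 [0.033, 0.4615]].

Step 4 — quadratic form (x̄ - mu_0)^T · S^{-1} · (x̄ - mu_0):
  S^{-1} · (x̄ - mu_0) = (0.1954, -1.1209),
  (x̄ - mu_0)^T · [...] = (4.5)·(0.1954) + (-2.75)·(-1.1209) = 3.9619.

Step 5 — scale by n: T² = 4 · 3.9619 = 15.8477.

T² ≈ 15.8477


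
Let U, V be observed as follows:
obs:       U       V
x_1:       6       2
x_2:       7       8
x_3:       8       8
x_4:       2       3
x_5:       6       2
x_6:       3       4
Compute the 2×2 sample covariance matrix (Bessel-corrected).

Step 1 — column means:
  mean(U) = (6 + 7 + 8 + 2 + 6 + 3) / 6 = 32/6 = 5.3333
  mean(V) = (2 + 8 + 8 + 3 + 2 + 4) / 6 = 27/6 = 4.5

Step 2 — sample covariance S[i,j] = (1/(n-1)) · Σ_k (x_{k,i} - mean_i) · (x_{k,j} - mean_j), with n-1 = 5.
  S[U,U] = ((0.6667)·(0.6667) + (1.6667)·(1.6667) + (2.6667)·(2.6667) + (-3.3333)·(-3.3333) + (0.6667)·(0.6667) + (-2.3333)·(-2.3333)) / 5 = 27.3333/5 = 5.4667
  S[U,V] = ((0.6667)·(-2.5) + (1.6667)·(3.5) + (2.6667)·(3.5) + (-3.3333)·(-1.5) + (0.6667)·(-2.5) + (-2.3333)·(-0.5)) / 5 = 18/5 = 3.6
  S[V,V] = ((-2.5)·(-2.5) + (3.5)·(3.5) + (3.5)·(3.5) + (-1.5)·(-1.5) + (-2.5)·(-2.5) + (-0.5)·(-0.5)) / 5 = 39.5/5 = 7.9

S is symmetric (S[j,i] = S[i,j]). Assembling:

S = [[5.4667, 3.6],
 [3.6, 7.9]]


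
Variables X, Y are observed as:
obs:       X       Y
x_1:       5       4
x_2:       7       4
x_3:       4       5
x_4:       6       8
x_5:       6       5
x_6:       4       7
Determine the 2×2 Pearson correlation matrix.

Step 1 — column means:
  mean(X) = (5 + 7 + 4 + 6 + 6 + 4) / 6 = 32/6 = 5.3333
  mean(Y) = (4 + 4 + 5 + 8 + 5 + 7) / 6 = 33/6 = 5.5

Step 2 — sample variances and covariances s[i,j] = (1/(n-1)) · Σ_k (x_{k,i} - mean_i) · (x_{k,j} - mean_j), with n-1 = 5:
  s[X,X] = ((-0.3333)·(-0.3333) + (1.6667)·(1.6667) + (-1.3333)·(-1.3333) + (0.6667)·(0.6667) + (0.6667)·(0.6667) + (-1.3333)·(-1.3333)) / 5 = 7.3333/5 = 1.4667
  s[X,Y] = ((-0.3333)·(-1.5) + (1.6667)·(-1.5) + (-1.3333)·(-0.5) + (0.6667)·(2.5) + (0.6667)·(-0.5) + (-1.3333)·(1.5)) / 5 = -2/5 = -0.4
  s[Y,Y] = ((-1.5)·(-1.5) + (-1.5)·(-1.5) + (-0.5)·(-0.5) + (2.5)·(2.5) + (-0.5)·(-0.5) + (1.5)·(1.5)) / 5 = 13.5/5 = 2.7
  Sample standard deviations s_i = √(s[i,i]):
  s(X) = √(1.4667) = 1.2111
  s(Y) = √(2.7) = 1.6432

Step 3 — r_{ij} = s_{ij} / (s_i · s_j):
  r[X,X] = 1 (diagonal).
  r[X,Y] = -0.4 / (1.2111 · 1.6432) = -0.4 / 1.99 = -0.201
  r[Y,Y] = 1 (diagonal).

R is symmetric with unit diagonal. Assembling:

R = [[1, -0.201],
 [-0.201, 1]]


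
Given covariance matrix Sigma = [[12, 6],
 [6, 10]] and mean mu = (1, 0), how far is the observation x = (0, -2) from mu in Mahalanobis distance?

Step 1 — centre the observation: (x - mu) = (-1, -2).

Step 2 — invert Sigma. det(Sigma) = 12·10 - (6)² = 84.
  Sigma^{-1} = (1/det) · [[d, -b], [-b, a]] = [[0.119, -0.0714],
 [-0.0714, 0.1429]].

Step 3 — form the quadratic (x - mu)^T · Sigma^{-1} · (x - mu):
  Sigma^{-1} · (x - mu) = (0.0238, -0.2143).
  (x - mu)^T · [Sigma^{-1} · (x - mu)] = (-1)·(0.0238) + (-2)·(-0.2143) = 0.4048.

Step 4 — take square root: d = √(0.4048) ≈ 0.6362.

d(x, mu) = √(0.4048) ≈ 0.6362


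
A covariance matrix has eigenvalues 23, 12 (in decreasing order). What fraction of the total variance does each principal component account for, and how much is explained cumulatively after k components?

Step 1 — total variance = trace(Sigma) = Σ λ_i = 23 + 12 = 35.

Step 2 — fraction explained by component i = λ_i / Σ λ:
  PC1: 23/35 = 0.6571
  PC2: 12/35 = 0.3429

Step 3 — cumulative fraction after k components = (λ_1 + ... + λ_k) / Σ λ:
  k = 1: 23/35 = 0.6571
  k = 2: (23 + 12)/35 = 35/35 = 1

Summary (fraction, with percent):

explained: PC1 0.6571 (65.71%), PC2 0.3429 (34.29%);  cumulative: 0.6571, 1


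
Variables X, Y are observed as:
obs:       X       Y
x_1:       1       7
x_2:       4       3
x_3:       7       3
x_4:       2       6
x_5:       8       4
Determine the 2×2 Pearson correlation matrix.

Step 1 — column means:
  mean(X) = (1 + 4 + 7 + 2 + 8) / 5 = 22/5 = 4.4
  mean(Y) = (7 + 3 + 3 + 6 + 4) / 5 = 23/5 = 4.6

Step 2 — sample variances and covariances s[i,j] = (1/(n-1)) · Σ_k (x_{k,i} - mean_i) · (x_{k,j} - mean_j), with n-1 = 4:
  s[X,X] = ((-3.4)·(-3.4) + (-0.4)·(-0.4) + (2.6)·(2.6) + (-2.4)·(-2.4) + (3.6)·(3.6)) / 4 = 37.2/4 = 9.3
  s[X,Y] = ((-3.4)·(2.4) + (-0.4)·(-1.6) + (2.6)·(-1.6) + (-2.4)·(1.4) + (3.6)·(-0.6)) / 4 = -17.2/4 = -4.3
  s[Y,Y] = ((2.4)·(2.4) + (-1.6)·(-1.6) + (-1.6)·(-1.6) + (1.4)·(1.4) + (-0.6)·(-0.6)) / 4 = 13.2/4 = 3.3
  Sample standard deviations s_i = √(s[i,i]):
  s(X) = √(9.3) = 3.0496
  s(Y) = √(3.3) = 1.8166

Step 3 — r_{ij} = s_{ij} / (s_i · s_j):
  r[X,X] = 1 (diagonal).
  r[X,Y] = -4.3 / (3.0496 · 1.8166) = -4.3 / 5.5399 = -0.7762
  r[Y,Y] = 1 (diagonal).

R is symmetric with unit diagonal. Assembling:

R = [[1, -0.7762],
 [-0.7762, 1]]


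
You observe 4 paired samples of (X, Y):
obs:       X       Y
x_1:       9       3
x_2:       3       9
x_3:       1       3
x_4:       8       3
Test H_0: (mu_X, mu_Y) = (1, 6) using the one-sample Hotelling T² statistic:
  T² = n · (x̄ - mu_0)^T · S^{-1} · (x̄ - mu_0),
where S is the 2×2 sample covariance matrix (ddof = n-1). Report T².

Step 1 — sample mean vector:
  mean(X) = (9 + 3 + 1 + 8) / 4 = 21/4 = 5.25
  mean(Y) = (3 + 9 + 3 + 3) / 4 = 18/4 = 4.5
  x̄ = (5.25, 4.5),  deviation x̄ - mu_0 = (5.25, 4.5) - (1, 6) = (4.25, -1.5).

Step 2 — sample covariance matrix, S[i,j] = (1/(n-1)) · Σ_k (x_{k,i} - mean_i) · (x_{k,j} - mean_j), divisor n-1 = 3:
  S[X,X] = ((3.75)·(3.75) + (-2.25)·(-2.25) + (-4.25)·(-4.25) + (2.75)·(2.75)) / 3 = 44.75/3 = 14.9167
  S[X,Y] = ((3.75)·(-1.5) + (-2.25)·(4.5) + (-4.25)·(-1.5) + (2.75)·(-1.5)) / 3 = -13.5/3 = -4.5
  S[Y,Y] = ((-1.5)·(-1.5) + (4.5)·(4.5) + (-1.5)·(-1.5) + (-1.5)·(-1.5)) / 3 = 27/3 = 9
  S = [[14.9167, -4.5],
 [-4.5, 9]].

Step 3 — invert S. det(S) = 14.9167·9 - (-4.5)² = 114.
  S^{-1} = (1/det) · [[d, -b], [-b, a]] = [[0.0789, 0.0395],
 [0.0395, 0.1308]].

Step 4 — quadratic form (x̄ - mu_0)^T · S^{-1} · (x̄ - mu_0):
  S^{-1} · (x̄ - mu_0) = (0.2763, -0.0285),
  (x̄ - mu_0)^T · [...] = (4.25)·(0.2763) + (-1.5)·(-0.0285) = 1.2171.

Step 5 — scale by n: T² = 4 · 1.2171 = 4.8684.

T² ≈ 4.8684


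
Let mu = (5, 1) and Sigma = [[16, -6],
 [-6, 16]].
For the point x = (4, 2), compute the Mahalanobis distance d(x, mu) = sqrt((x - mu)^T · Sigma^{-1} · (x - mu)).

Step 1 — centre the observation: (x - mu) = (-1, 1).

Step 2 — invert Sigma. det(Sigma) = 16·16 - (-6)² = 220.
  Sigma^{-1} = (1/det) · [[d, -b], [-b, a]] = [[0.0727, 0.0273],
 [0.0273, 0.0727]].

Step 3 — form the quadratic (x - mu)^T · Sigma^{-1} · (x - mu):
  Sigma^{-1} · (x - mu) = (-0.0455, 0.0455).
  (x - mu)^T · [Sigma^{-1} · (x - mu)] = (-1)·(-0.0455) + (1)·(0.0455) = 0.0909.

Step 4 — take square root: d = √(0.0909) ≈ 0.3015.

d(x, mu) = √(0.0909) ≈ 0.3015


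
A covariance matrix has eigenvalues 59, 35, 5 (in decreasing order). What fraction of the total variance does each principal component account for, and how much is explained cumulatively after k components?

Step 1 — total variance = trace(Sigma) = Σ λ_i = 59 + 35 + 5 = 99.

Step 2 — fraction explained by component i = λ_i / Σ λ:
  PC1: 59/99 = 0.596
  PC2: 35/99 = 0.3535
  PC3: 5/99 = 0.0505

Step 3 — cumulative fraction after k components = (λ_1 + ... + λ_k) / Σ λ:
  k = 1: 59/99 = 0.596
  k = 2: (59 + 35)/99 = 94/99 = 0.9495
  k = 3: (59 + 35 + 5)/99 = 99/99 = 1

Summary (fraction, with percent):

explained: PC1 0.596 (59.6%), PC2 0.3535 (35.35%), PC3 0.0505 (5.05%);  cumulative: 0.596, 0.9495, 1


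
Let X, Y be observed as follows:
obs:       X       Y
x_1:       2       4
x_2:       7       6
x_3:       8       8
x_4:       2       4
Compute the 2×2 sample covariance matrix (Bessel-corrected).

Step 1 — column means:
  mean(X) = (2 + 7 + 8 + 2) / 4 = 19/4 = 4.75
  mean(Y) = (4 + 6 + 8 + 4) / 4 = 22/4 = 5.5

Step 2 — sample covariance S[i,j] = (1/(n-1)) · Σ_k (x_{k,i} - mean_i) · (x_{k,j} - mean_j), with n-1 = 3.
  S[X,X] = ((-2.75)·(-2.75) + (2.25)·(2.25) + (3.25)·(3.25) + (-2.75)·(-2.75)) / 3 = 30.75/3 = 10.25
  S[X,Y] = ((-2.75)·(-1.5) + (2.25)·(0.5) + (3.25)·(2.5) + (-2.75)·(-1.5)) / 3 = 17.5/3 = 5.8333
  S[Y,Y] = ((-1.5)·(-1.5) + (0.5)·(0.5) + (2.5)·(2.5) + (-1.5)·(-1.5)) / 3 = 11/3 = 3.6667

S is symmetric (S[j,i] = S[i,j]). Assembling:

S = [[10.25, 5.8333],
 [5.8333, 3.6667]]


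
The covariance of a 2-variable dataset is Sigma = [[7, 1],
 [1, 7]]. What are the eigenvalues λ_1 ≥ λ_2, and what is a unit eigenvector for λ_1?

Step 1 — characteristic polynomial of 2×2 Sigma:
  det(Sigma - λI) = λ² - trace · λ + det = 0.
  trace = 7 + 7 = 14, det = 7·7 - (1)² = 48.
Step 2 — discriminant:
  Δ = trace² - 4·det = 196 - 192 = 4.
Step 3 — eigenvalues:
  λ = (trace ± √Δ)/2 = (14 ± 2)/2,
  λ_1 = 8,  λ_2 = 6.

Step 4 — unit eigenvector for λ_1: solve (Sigma - λ_1 I)v = 0. First row:
  (7 - 8)·v_x + (1)·v_y = 0, i.e. (-1)·v_x + (1)·v_y = 0,
  so v ∝ (b, λ_1 - a) = (1, 1) = u.
  ||u|| = √((1)² + (1)²) = √(2) ≈ 1.4142,
  v_1 = u/||u|| ≈ (0.7071, 0.7071) (||v_1|| = 1).

λ_1 = 8,  λ_2 = 6;  v_1 ≈ (0.7071, 0.7071)


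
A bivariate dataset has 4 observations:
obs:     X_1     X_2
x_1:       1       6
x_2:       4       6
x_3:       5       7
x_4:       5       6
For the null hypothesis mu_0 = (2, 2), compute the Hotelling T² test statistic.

Step 1 — sample mean vector:
  mean(X_1) = (1 + 4 + 5 + 5) / 4 = 15/4 = 3.75
  mean(X_2) = (6 + 6 + 7 + 6) / 4 = 25/4 = 6.25
  x̄ = (3.75, 6.25),  deviation x̄ - mu_0 = (3.75, 6.25) - (2, 2) = (1.75, 4.25).

Step 2 — sample covariance matrix, S[i,j] = (1/(n-1)) · Σ_k (x_{k,i} - mean_i) · (x_{k,j} - mean_j), divisor n-1 = 3:
  S[X_1,X_1] = ((-2.75)·(-2.75) + (0.25)·(0.25) + (1.25)·(1.25) + (1.25)·(1.25)) / 3 = 10.75/3 = 3.5833
  S[X_1,X_2] = ((-2.75)·(-0.25) + (0.25)·(-0.25) + (1.25)·(0.75) + (1.25)·(-0.25)) / 3 = 1.25/3 = 0.4167
  S[X_2,X_2] = ((-0.25)·(-0.25) + (-0.25)·(-0.25) + (0.75)·(0.75) + (-0.25)·(-0.25)) / 3 = 0.75/3 = 0.25
  S = [[3.5833, 0.4167],
 [0.4167, 0.25]].

Step 3 — invert S. det(S) = 3.5833·0.25 - (0.4167)² = 0.7222.
  S^{-1} = (1/det) · [[d, -b], [-b, a]] = [[0.3462, -0.5769],
 [-0.5769, 4.9615]].

Step 4 — quadratic form (x̄ - mu_0)^T · S^{-1} · (x̄ - mu_0):
  S^{-1} · (x̄ - mu_0) = (-1.8462, 20.0769),
  (x̄ - mu_0)^T · [...] = (1.75)·(-1.8462) + (4.25)·(20.0769) = 82.0962.

Step 5 — scale by n: T² = 4 · 82.0962 = 328.3846.

T² ≈ 328.3846


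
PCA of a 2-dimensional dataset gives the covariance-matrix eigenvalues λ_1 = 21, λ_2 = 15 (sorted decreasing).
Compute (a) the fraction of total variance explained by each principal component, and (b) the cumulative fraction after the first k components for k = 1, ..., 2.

Step 1 — total variance = trace(Sigma) = Σ λ_i = 21 + 15 = 36.

Step 2 — fraction explained by component i = λ_i / Σ λ:
  PC1: 21/36 = 0.5833
  PC2: 15/36 = 0.4167

Step 3 — cumulative fraction after k components = (λ_1 + ... + λ_k) / Σ λ:
  k = 1: 21/36 = 0.5833
  k = 2: (21 + 15)/36 = 36/36 = 1

Summary (fraction, with percent):

explained: PC1 0.5833 (58.33%), PC2 0.4167 (41.67%);  cumulative: 0.5833, 1


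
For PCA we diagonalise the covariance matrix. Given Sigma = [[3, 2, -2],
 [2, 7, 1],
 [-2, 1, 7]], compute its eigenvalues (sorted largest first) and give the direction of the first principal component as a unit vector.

Step 1 — characteristic polynomial p(λ) = det(λI - Sigma) = λ³ - tr·λ² + c_1·λ - det, where tr = trace, c_1 = sum of the principal 2×2 minors, det = det(Sigma):
  tr = 3 + 7 + 7 = 17,
  c_1 = (3·7 - (2)²) + (3·7 - (-2)²) + (7·7 - (1)²) = 17 + 17 + 48 = 82,
  det = 3·(7·7 - (1)²) - (2)·((2)·7 - (1)·(-2)) + (-2)·((2)·(1) - 7·(-2)) = 3·(48) - (2)·(16) + (-2)·(16) = 80.
  So p(λ) = λ³ - 17λ² + 82λ - 80.
Step 2 — look for an integer root (rational root theorem: any rational root is an integer divisor of 80). Testing λ = 8:
  p(8) = 512 - 1088 + 656 - 80 = 0  ✓
  Dividing out (λ - 8): p(λ) = (λ - 8)(λ² - 9λ + 10).
Step 3 — remaining eigenvalues from the quadratic λ² - 9λ + 10 = 0:
  Δ = 9² - 4·10 = 81 - 40 = 41,  λ = (9 ± √41)/2 = (9 ± 6.4031)/2 ≈ 7.7016 or 1.2984.
  Sorted: λ_1 = 8,  λ_2 = 7.7016,  λ_3 = 1.2984  (check: sum = 17 = tr ✓).

Step 4 — unit eigenvector for λ_1 = 8: v spans the null space of (Sigma - λ_1 I), whose rows are
  r_1 = (-5, 2, -2),  r_2 = (2, -1, 1),  r_3 = (-2, 1, -1).
  v is orthogonal to every row, so take v ∝ r_1 × r_2 = ((2)·(1) - (-2)·(-1), (-2)·(2) - (-5)·(1), (-5)·(-1) - (2)·(2)) = (0, 1, 1).
  Let u = (0, 1, 1).
  ||u|| = √((0)² + (1)² + (1)²) = √(2) ≈ 1.4142,  v_1 = u/||u|| ≈ (0, 0.7071, 0.7071) (||v_1|| = 1).

λ_1 = 8,  λ_2 = 7.7016,  λ_3 = 1.2984;  v_1 ≈ (0, 0.7071, 0.7071)


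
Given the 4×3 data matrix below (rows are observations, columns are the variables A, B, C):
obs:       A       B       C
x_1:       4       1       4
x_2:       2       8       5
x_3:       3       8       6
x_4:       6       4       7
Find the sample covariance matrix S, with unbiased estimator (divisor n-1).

Step 1 — column means:
  mean(A) = (4 + 2 + 3 + 6) / 4 = 15/4 = 3.75
  mean(B) = (1 + 8 + 8 + 4) / 4 = 21/4 = 5.25
  mean(C) = (4 + 5 + 6 + 7) / 4 = 22/4 = 5.5

Step 2 — sample covariance S[i,j] = (1/(n-1)) · Σ_k (x_{k,i} - mean_i) · (x_{k,j} - mean_j), with n-1 = 3.
  S[A,A] = ((0.25)·(0.25) + (-1.75)·(-1.75) + (-0.75)·(-0.75) + (2.25)·(2.25)) / 3 = 8.75/3 = 2.9167
  S[A,B] = ((0.25)·(-4.25) + (-1.75)·(2.75) + (-0.75)·(2.75) + (2.25)·(-1.25)) / 3 = -10.75/3 = -3.5833
  S[A,C] = ((0.25)·(-1.5) + (-1.75)·(-0.5) + (-0.75)·(0.5) + (2.25)·(1.5)) / 3 = 3.5/3 = 1.1667
  S[B,B] = ((-4.25)·(-4.25) + (2.75)·(2.75) + (2.75)·(2.75) + (-1.25)·(-1.25)) / 3 = 34.75/3 = 11.5833
  S[B,C] = ((-4.25)·(-1.5) + (2.75)·(-0.5) + (2.75)·(0.5) + (-1.25)·(1.5)) / 3 = 4.5/3 = 1.5
  S[C,C] = ((-1.5)·(-1.5) + (-0.5)·(-0.5) + (0.5)·(0.5) + (1.5)·(1.5)) / 3 = 5/3 = 1.6667

S is symmetric (S[j,i] = S[i,j]). Assembling:

S = [[2.9167, -3.5833, 1.1667],
 [-3.5833, 11.5833, 1.5],
 [1.1667, 1.5, 1.6667]]


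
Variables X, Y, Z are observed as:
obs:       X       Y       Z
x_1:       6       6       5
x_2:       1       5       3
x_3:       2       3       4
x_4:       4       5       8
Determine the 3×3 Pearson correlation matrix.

Step 1 — column means:
  mean(X) = (6 + 1 + 2 + 4) / 4 = 13/4 = 3.25
  mean(Y) = (6 + 5 + 3 + 5) / 4 = 19/4 = 4.75
  mean(Z) = (5 + 3 + 4 + 8) / 4 = 20/4 = 5

Step 2 — sample variances and covariances s[i,j] = (1/(n-1)) · Σ_k (x_{k,i} - mean_i) · (x_{k,j} - mean_j), with n-1 = 3:
  s[X,X] = ((2.75)·(2.75) + (-2.25)·(-2.25) + (-1.25)·(-1.25) + (0.75)·(0.75)) / 3 = 14.75/3 = 4.9167
  s[X,Y] = ((2.75)·(1.25) + (-2.25)·(0.25) + (-1.25)·(-1.75) + (0.75)·(0.25)) / 3 = 5.25/3 = 1.75
  s[X,Z] = ((2.75)·(0) + (-2.25)·(-2) + (-1.25)·(-1) + (0.75)·(3)) / 3 = 8/3 = 2.6667
  s[Y,Y] = ((1.25)·(1.25) + (0.25)·(0.25) + (-1.75)·(-1.75) + (0.25)·(0.25)) / 3 = 4.75/3 = 1.5833
  s[Y,Z] = ((1.25)·(0) + (0.25)·(-2) + (-1.75)·(-1) + (0.25)·(3)) / 3 = 2/3 = 0.6667
  s[Z,Z] = ((0)·(0) + (-2)·(-2) + (-1)·(-1) + (3)·(3)) / 3 = 14/3 = 4.6667
  Sample standard deviations s_i = √(s[i,i]):
  s(X) = √(4.9167) = 2.2174
  s(Y) = √(1.5833) = 1.2583
  s(Z) = √(4.6667) = 2.1602

Step 3 — r_{ij} = s_{ij} / (s_i · s_j):
  r[X,X] = 1 (diagonal).
  r[X,Y] = 1.75 / (2.2174 · 1.2583) = 1.75 / 2.7901 = 0.6272
  r[X,Z] = 2.6667 / (2.2174 · 2.1602) = 2.6667 / 4.79 = 0.5567
  r[Y,Y] = 1 (diagonal).
  r[Y,Z] = 0.6667 / (1.2583 · 2.1602) = 0.6667 / 2.7183 = 0.2453
  r[Z,Z] = 1 (diagonal).

R is symmetric with unit diagonal. Assembling:

R = [[1, 0.6272, 0.5567],
 [0.6272, 1, 0.2453],
 [0.5567, 0.2453, 1]]


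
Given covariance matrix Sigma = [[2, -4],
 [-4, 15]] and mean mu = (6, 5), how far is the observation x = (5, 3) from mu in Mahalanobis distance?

Step 1 — centre the observation: (x - mu) = (-1, -2).

Step 2 — invert Sigma. det(Sigma) = 2·15 - (-4)² = 14.
  Sigma^{-1} = (1/det) · [[d, -b], [-b, a]] = [[1.0714, 0.2857],
 [0.2857, 0.1429]].

Step 3 — form the quadratic (x - mu)^T · Sigma^{-1} · (x - mu):
  Sigma^{-1} · (x - mu) = (-1.6429, -0.5714).
  (x - mu)^T · [Sigma^{-1} · (x - mu)] = (-1)·(-1.6429) + (-2)·(-0.5714) = 2.7857.

Step 4 — take square root: d = √(2.7857) ≈ 1.669.

d(x, mu) = √(2.7857) ≈ 1.669


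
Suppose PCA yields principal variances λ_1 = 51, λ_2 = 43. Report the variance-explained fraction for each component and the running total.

Step 1 — total variance = trace(Sigma) = Σ λ_i = 51 + 43 = 94.

Step 2 — fraction explained by component i = λ_i / Σ λ:
  PC1: 51/94 = 0.5426
  PC2: 43/94 = 0.4574

Step 3 — cumulative fraction after k components = (λ_1 + ... + λ_k) / Σ λ:
  k = 1: 51/94 = 0.5426
  k = 2: (51 + 43)/94 = 94/94 = 1

Summary (fraction, with percent):

explained: PC1 0.5426 (54.26%), PC2 0.4574 (45.74%);  cumulative: 0.5426, 1


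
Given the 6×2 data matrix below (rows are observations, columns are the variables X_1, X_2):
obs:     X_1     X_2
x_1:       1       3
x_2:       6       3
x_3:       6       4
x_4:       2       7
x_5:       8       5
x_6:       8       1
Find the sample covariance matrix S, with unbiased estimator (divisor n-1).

Step 1 — column means:
  mean(X_1) = (1 + 6 + 6 + 2 + 8 + 8) / 6 = 31/6 = 5.1667
  mean(X_2) = (3 + 3 + 4 + 7 + 5 + 1) / 6 = 23/6 = 3.8333

Step 2 — sample covariance S[i,j] = (1/(n-1)) · Σ_k (x_{k,i} - mean_i) · (x_{k,j} - mean_j), with n-1 = 5.
  S[X_1,X_1] = ((-4.1667)·(-4.1667) + (0.8333)·(0.8333) + (0.8333)·(0.8333) + (-3.1667)·(-3.1667) + (2.8333)·(2.8333) + (2.8333)·(2.8333)) / 5 = 44.8333/5 = 8.9667
  S[X_1,X_2] = ((-4.1667)·(-0.8333) + (0.8333)·(-0.8333) + (0.8333)·(0.1667) + (-3.1667)·(3.1667) + (2.8333)·(1.1667) + (2.8333)·(-2.8333)) / 5 = -11.8333/5 = -2.3667
  S[X_2,X_2] = ((-0.8333)·(-0.8333) + (-0.8333)·(-0.8333) + (0.1667)·(0.1667) + (3.1667)·(3.1667) + (1.1667)·(1.1667) + (-2.8333)·(-2.8333)) / 5 = 20.8333/5 = 4.1667

S is symmetric (S[j,i] = S[i,j]). Assembling:

S = [[8.9667, -2.3667],
 [-2.3667, 4.1667]]


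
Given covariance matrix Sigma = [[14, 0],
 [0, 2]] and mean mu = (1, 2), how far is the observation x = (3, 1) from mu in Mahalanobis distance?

Step 1 — centre the observation: (x - mu) = (2, -1).

Step 2 — invert Sigma. det(Sigma) = 14·2 - (0)² = 28.
  Sigma^{-1} = (1/det) · [[d, -b], [-b, a]] = [[0.0714, 0],
 [0, 0.5]].

Step 3 — form the quadratic (x - mu)^T · Sigma^{-1} · (x - mu):
  Sigma^{-1} · (x - mu) = (0.1429, -0.5).
  (x - mu)^T · [Sigma^{-1} · (x - mu)] = (2)·(0.1429) + (-1)·(-0.5) = 0.7857.

Step 4 — take square root: d = √(0.7857) ≈ 0.8864.

d(x, mu) = √(0.7857) ≈ 0.8864


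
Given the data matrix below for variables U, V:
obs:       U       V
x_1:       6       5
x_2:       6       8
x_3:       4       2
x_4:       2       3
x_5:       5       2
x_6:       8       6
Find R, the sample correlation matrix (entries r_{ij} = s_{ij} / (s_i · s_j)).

Step 1 — column means:
  mean(U) = (6 + 6 + 4 + 2 + 5 + 8) / 6 = 31/6 = 5.1667
  mean(V) = (5 + 8 + 2 + 3 + 2 + 6) / 6 = 26/6 = 4.3333

Step 2 — sample variances and covariances s[i,j] = (1/(n-1)) · Σ_k (x_{k,i} - mean_i) · (x_{k,j} - mean_j), with n-1 = 5:
  s[U,U] = ((0.8333)·(0.8333) + (0.8333)·(0.8333) + (-1.1667)·(-1.1667) + (-3.1667)·(-3.1667) + (-0.1667)·(-0.1667) + (2.8333)·(2.8333)) / 5 = 20.8333/5 = 4.1667
  s[U,V] = ((0.8333)·(0.6667) + (0.8333)·(3.6667) + (-1.1667)·(-2.3333) + (-3.1667)·(-1.3333) + (-0.1667)·(-2.3333) + (2.8333)·(1.6667)) / 5 = 15.6667/5 = 3.1333
  s[V,V] = ((0.6667)·(0.6667) + (3.6667)·(3.6667) + (-2.3333)·(-2.3333) + (-1.3333)·(-1.3333) + (-2.3333)·(-2.3333) + (1.6667)·(1.6667)) / 5 = 29.3333/5 = 5.8667
  Sample standard deviations s_i = √(s[i,i]):
  s(U) = √(4.1667) = 2.0412
  s(V) = √(5.8667) = 2.4221

Step 3 — r_{ij} = s_{ij} / (s_i · s_j):
  r[U,U] = 1 (diagonal).
  r[U,V] = 3.1333 / (2.0412 · 2.4221) = 3.1333 / 4.9441 = 0.6337
  r[V,V] = 1 (diagonal).

R is symmetric with unit diagonal. Assembling:

R = [[1, 0.6337],
 [0.6337, 1]]


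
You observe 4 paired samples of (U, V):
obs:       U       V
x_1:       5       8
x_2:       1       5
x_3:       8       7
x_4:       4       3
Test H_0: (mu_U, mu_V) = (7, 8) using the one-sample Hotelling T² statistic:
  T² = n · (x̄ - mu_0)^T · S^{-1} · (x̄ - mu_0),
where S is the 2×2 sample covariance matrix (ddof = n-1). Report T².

Step 1 — sample mean vector:
  mean(U) = (5 + 1 + 8 + 4) / 4 = 18/4 = 4.5
  mean(V) = (8 + 5 + 7 + 3) / 4 = 23/4 = 5.75
  x̄ = (4.5, 5.75),  deviation x̄ - mu_0 = (4.5, 5.75) - (7, 8) = (-2.5, -2.25).

Step 2 — sample covariance matrix, S[i,j] = (1/(n-1)) · Σ_k (x_{k,i} - mean_i) · (x_{k,j} - mean_j), divisor n-1 = 3:
  S[U,U] = ((0.5)·(0.5) + (-3.5)·(-3.5) + (3.5)·(3.5) + (-0.5)·(-0.5)) / 3 = 25/3 = 8.3333
  S[U,V] = ((0.5)·(2.25) + (-3.5)·(-0.75) + (3.5)·(1.25) + (-0.5)·(-2.75)) / 3 = 9.5/3 = 3.1667
  S[V,V] = ((2.25)·(2.25) + (-0.75)·(-0.75) + (1.25)·(1.25) + (-2.75)·(-2.75)) / 3 = 14.75/3 = 4.9167
  S = [[8.3333, 3.1667],
 [3.1667, 4.9167]].

Step 3 — invert S. det(S) = 8.3333·4.9167 - (3.1667)² = 30.9444.
  S^{-1} = (1/det) · [[d, -b], [-b, a]] = [[0.1589, -0.1023],
 [-0.1023, 0.2693]].

Step 4 — quadratic form (x̄ - mu_0)^T · S^{-1} · (x̄ - mu_0):
  S^{-1} · (x̄ - mu_0) = (-0.167, -0.3501),
  (x̄ - mu_0)^T · [...] = (-2.5)·(-0.167) + (-2.25)·(-0.3501) = 1.2051.

Step 5 — scale by n: T² = 4 · 1.2051 = 4.8205.

T² ≈ 4.8205
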